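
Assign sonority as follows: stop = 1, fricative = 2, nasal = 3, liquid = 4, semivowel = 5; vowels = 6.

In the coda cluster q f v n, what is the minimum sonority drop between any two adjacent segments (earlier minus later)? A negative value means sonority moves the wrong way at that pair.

/q/ — stop, sonority 1.
/f/ — fricative, sonority 2.
/v/ — fricative, sonority 2.
/n/ — nasal, sonority 3.
/q/→/f/: change -1.
/f/→/v/: change +0.
/v/→/n/: change -1.
Minimum = -1.

-1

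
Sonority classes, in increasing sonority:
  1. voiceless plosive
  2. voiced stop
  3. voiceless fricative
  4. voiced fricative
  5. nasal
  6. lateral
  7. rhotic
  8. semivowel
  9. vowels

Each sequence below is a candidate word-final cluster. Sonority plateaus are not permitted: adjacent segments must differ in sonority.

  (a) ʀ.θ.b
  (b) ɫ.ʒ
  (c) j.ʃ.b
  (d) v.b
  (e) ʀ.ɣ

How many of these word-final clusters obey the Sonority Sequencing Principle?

5

(a) sonority 7-3-2: well-formed.
(b) sonority 6-4: well-formed.
(c) sonority 8-3-2: well-formed.
(d) sonority 4-2: well-formed.
(e) sonority 7-4: well-formed.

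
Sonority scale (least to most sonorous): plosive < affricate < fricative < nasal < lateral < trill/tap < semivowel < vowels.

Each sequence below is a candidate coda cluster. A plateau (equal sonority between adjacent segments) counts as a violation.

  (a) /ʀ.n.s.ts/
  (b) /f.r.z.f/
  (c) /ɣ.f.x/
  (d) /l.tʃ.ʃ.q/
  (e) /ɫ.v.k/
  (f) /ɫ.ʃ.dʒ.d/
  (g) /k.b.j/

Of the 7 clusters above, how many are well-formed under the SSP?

(a) 6-4-3-2 → obeys
(b) 3-6-3-3 → violates
(c) 3-3-3 → violates
(d) 5-2-3-1 → violates
(e) 5-3-1 → obeys
(f) 5-3-2-1 → obeys
(g) 1-1-7 → violates

3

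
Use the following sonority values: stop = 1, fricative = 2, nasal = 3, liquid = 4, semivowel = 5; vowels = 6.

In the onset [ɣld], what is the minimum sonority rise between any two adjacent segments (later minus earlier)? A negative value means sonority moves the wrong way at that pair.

-3

/ɣ/: fricative = 2.
/l/: liquid = 4.
/d/: stop = 1.
/ɣ/→/l/: change +2.
/l/→/d/: change -3.
Minimum = -3.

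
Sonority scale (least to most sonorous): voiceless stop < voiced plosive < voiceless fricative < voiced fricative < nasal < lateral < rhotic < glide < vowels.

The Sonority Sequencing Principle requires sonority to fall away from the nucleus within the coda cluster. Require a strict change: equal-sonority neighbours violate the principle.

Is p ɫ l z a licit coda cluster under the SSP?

no

/p/ — voiceless stop, sonority 1.
/ɫ/ — lateral, sonority 6.
/l/ — lateral, sonority 6.
/z/ — voiced fricative, sonority 4.
The profile is 1-6-6-4. Between /p/ (1) and /ɫ/ (6) sonority does not fall, so the cluster violates the SSP.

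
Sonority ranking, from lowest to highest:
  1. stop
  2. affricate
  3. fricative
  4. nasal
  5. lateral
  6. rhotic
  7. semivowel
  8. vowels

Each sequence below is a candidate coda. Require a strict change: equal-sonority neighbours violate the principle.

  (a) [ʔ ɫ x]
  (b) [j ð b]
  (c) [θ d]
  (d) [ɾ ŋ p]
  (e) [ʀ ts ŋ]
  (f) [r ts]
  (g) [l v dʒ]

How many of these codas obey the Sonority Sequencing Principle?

5

(a) sonority 1-5-3: ill-formed.
(b) sonority 7-3-1: well-formed.
(c) sonority 3-1: well-formed.
(d) sonority 6-4-1: well-formed.
(e) sonority 6-2-4: ill-formed.
(f) sonority 6-2: well-formed.
(g) sonority 5-3-2: well-formed.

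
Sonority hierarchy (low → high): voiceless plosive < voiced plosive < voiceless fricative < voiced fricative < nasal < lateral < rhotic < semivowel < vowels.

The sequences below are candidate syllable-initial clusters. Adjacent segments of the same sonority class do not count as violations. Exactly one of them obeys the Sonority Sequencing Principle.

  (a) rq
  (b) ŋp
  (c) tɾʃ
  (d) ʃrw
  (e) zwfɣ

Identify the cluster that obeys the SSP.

(a) sonority 7-1: ill-formed.
(b) sonority 5-1: ill-formed.
(c) sonority 1-7-3: ill-formed.
(d) sonority 3-7-8: well-formed.
(e) sonority 4-8-3-4: ill-formed.

d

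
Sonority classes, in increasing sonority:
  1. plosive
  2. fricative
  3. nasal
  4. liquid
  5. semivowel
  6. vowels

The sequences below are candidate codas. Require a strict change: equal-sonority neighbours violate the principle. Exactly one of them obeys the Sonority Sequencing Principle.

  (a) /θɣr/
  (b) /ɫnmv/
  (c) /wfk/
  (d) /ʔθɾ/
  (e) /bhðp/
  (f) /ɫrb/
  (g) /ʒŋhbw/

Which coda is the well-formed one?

c

(a) sonority 2-2-4: ill-formed.
(b) sonority 4-3-3-2: ill-formed.
(c) sonority 5-2-1: well-formed.
(d) sonority 1-2-4: ill-formed.
(e) sonority 1-2-2-1: ill-formed.
(f) sonority 4-4-1: ill-formed.
(g) sonority 2-3-2-1-5: ill-formed.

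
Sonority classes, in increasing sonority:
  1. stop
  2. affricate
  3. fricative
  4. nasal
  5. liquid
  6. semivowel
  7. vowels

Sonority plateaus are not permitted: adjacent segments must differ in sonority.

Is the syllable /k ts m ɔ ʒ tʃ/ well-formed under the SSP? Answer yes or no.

yes

Onset: /k/ is a stop (sonority 1), /ts/ is an affricate (sonority 2), /m/ is a nasal (sonority 4); then the nucleus /ɔ/ (sonority 7).
Onset profile 1-2-4-7 — rises to the nucleus.
Coda: /ʒ/ is a fricative (sonority 3), /tʃ/ is an affricate (sonority 2).
Coda profile 7-3-2 — falls from the nucleus.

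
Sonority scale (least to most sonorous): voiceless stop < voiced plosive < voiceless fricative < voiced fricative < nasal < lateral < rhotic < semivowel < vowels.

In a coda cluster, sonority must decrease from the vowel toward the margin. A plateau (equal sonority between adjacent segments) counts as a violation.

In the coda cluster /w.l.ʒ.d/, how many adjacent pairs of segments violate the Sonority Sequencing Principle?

/w/ — semivowel, sonority 8.
/l/ — lateral, sonority 6.
/ʒ/ — voiced fricative, sonority 4.
/d/ — voiced plosive, sonority 2.
/w/→/l/: 8→6 (falls) — ok.
/l/→/ʒ/: 6→4 (falls) — ok.
/ʒ/→/d/: 4→2 (falls) — ok.

0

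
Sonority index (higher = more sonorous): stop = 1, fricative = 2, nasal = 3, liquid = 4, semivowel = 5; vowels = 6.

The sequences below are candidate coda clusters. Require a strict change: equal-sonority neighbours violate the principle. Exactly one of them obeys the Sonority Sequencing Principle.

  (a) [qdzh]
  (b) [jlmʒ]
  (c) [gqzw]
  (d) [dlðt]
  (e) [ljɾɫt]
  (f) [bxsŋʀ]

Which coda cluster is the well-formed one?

(a) [qdzh]: profile 1-1-2-2 — violates.
(b) [jlmʒ]: profile 5-4-3-2 — obeys.
(c) [gqzw]: profile 1-1-2-5 — violates.
(d) [dlðt]: profile 1-4-2-1 — violates.
(e) [ljɾɫt]: profile 4-5-4-4-1 — violates.
(f) [bxsŋʀ]: profile 1-2-2-3-4 — violates.

b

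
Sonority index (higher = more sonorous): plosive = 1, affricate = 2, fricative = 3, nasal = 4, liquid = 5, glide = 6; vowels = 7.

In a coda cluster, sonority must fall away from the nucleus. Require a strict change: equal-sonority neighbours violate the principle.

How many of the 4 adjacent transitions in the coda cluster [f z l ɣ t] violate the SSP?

2

/f/: fricative = 3.
/z/: fricative = 3.
/l/: liquid = 5.
/ɣ/: fricative = 3.
/t/: plosive = 1.
/f/→/z/: 3→3 (plateau) — violation.
/z/→/l/: 3→5 (does not fall) — violation.
/l/→/ɣ/: 5→3 (falls) — ok.
/ɣ/→/t/: 3→1 (falls) — ok.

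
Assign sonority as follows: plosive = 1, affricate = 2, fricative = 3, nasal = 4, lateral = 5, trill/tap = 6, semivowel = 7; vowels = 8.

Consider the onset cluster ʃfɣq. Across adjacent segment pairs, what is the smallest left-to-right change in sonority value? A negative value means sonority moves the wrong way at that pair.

-2

/ʃ/ — fricative, sonority 3.
/f/ — fricative, sonority 3.
/ɣ/ — fricative, sonority 3.
/q/ — plosive, sonority 1.
/ʃ/→/f/: change +0.
/f/→/ɣ/: change +0.
/ɣ/→/q/: change -2.
Minimum = -2.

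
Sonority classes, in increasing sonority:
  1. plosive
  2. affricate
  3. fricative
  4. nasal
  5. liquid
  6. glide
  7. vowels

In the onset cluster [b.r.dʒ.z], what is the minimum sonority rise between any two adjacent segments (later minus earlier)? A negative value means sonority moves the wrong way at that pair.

-3

/b/: plosive = 1.
/r/: liquid = 5.
/dʒ/: affricate = 2.
/z/: fricative = 3.
/b/→/r/: change +4.
/r/→/dʒ/: change -3.
/dʒ/→/z/: change +1.
Minimum = -3.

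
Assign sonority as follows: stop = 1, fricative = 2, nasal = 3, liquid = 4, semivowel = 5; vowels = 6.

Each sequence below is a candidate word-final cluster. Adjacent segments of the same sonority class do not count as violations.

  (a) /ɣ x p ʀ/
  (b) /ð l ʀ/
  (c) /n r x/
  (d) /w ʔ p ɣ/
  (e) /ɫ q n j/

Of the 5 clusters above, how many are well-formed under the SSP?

0

(a) /ɣ x p ʀ/: profile 2-2-1-4 — violates.
(b) /ð l ʀ/: profile 2-4-4 — violates.
(c) /n r x/: profile 3-4-2 — violates.
(d) /w ʔ p ɣ/: profile 5-1-1-2 — violates.
(e) /ɫ q n j/: profile 4-1-3-5 — violates.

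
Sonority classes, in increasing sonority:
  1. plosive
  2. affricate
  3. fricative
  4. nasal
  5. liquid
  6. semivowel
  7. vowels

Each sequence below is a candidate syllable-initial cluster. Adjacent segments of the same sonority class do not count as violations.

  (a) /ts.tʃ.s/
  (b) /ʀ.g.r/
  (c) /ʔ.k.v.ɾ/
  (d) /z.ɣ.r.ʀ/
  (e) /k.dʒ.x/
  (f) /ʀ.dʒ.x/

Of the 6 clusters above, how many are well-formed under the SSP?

4

(a) sonority 2-2-3: well-formed.
(b) sonority 5-1-5: ill-formed.
(c) sonority 1-1-3-5: well-formed.
(d) sonority 3-3-5-5: well-formed.
(e) sonority 1-2-3: well-formed.
(f) sonority 5-2-3: ill-formed.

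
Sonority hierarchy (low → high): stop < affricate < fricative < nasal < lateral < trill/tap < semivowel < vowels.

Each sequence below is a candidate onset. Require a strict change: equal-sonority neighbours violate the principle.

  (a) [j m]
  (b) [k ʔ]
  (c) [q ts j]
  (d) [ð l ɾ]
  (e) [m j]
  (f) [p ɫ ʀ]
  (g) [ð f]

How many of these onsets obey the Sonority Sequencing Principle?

4

(a) [j m]: profile 7-4 — violates.
(b) [k ʔ]: profile 1-1 — violates.
(c) [q ts j]: profile 1-2-7 — obeys.
(d) [ð l ɾ]: profile 3-5-6 — obeys.
(e) [m j]: profile 4-7 — obeys.
(f) [p ɫ ʀ]: profile 1-5-6 — obeys.
(g) [ð f]: profile 3-3 — violates.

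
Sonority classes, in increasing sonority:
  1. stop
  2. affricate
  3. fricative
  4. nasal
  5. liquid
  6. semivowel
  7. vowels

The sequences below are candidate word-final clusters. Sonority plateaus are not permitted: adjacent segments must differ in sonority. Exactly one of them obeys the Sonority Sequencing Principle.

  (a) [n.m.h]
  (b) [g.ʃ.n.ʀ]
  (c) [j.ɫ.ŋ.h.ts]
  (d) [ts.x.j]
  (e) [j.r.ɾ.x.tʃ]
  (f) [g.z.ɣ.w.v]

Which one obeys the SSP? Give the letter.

c

(a) [n.m.h]: profile 4-4-3 — violates.
(b) [g.ʃ.n.ʀ]: profile 1-3-4-5 — violates.
(c) [j.ɫ.ŋ.h.ts]: profile 6-5-4-3-2 — obeys.
(d) [ts.x.j]: profile 2-3-6 — violates.
(e) [j.r.ɾ.x.tʃ]: profile 6-5-5-3-2 — violates.
(f) [g.z.ɣ.w.v]: profile 1-3-3-6-3 — violates.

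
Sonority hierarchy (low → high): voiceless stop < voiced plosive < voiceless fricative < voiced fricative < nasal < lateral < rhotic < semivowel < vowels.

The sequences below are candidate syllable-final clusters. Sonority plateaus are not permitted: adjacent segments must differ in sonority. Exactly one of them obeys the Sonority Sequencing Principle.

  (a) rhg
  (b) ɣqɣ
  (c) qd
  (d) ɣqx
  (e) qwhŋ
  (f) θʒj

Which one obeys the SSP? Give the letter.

a

(a) rhg: profile 7-3-2 — obeys.
(b) ɣqɣ: profile 4-1-4 — violates.
(c) qd: profile 1-2 — violates.
(d) ɣqx: profile 4-1-3 — violates.
(e) qwhŋ: profile 1-8-3-5 — violates.
(f) θʒj: profile 3-4-8 — violates.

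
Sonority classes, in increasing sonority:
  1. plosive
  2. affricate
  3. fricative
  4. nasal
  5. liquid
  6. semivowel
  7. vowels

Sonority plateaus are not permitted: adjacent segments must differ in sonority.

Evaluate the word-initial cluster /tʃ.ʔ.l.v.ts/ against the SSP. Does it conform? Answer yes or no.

no

/tʃ/ is an affricate (sonority 2).
/ʔ/ is a plosive (sonority 1).
/l/ is a liquid (sonority 5).
/v/ is a fricative (sonority 3).
/ts/ is an affricate (sonority 2).
The profile is 2-1-5-3-2. Between /tʃ/ (2) and /ʔ/ (1) sonority does not rise, so the cluster violates the SSP.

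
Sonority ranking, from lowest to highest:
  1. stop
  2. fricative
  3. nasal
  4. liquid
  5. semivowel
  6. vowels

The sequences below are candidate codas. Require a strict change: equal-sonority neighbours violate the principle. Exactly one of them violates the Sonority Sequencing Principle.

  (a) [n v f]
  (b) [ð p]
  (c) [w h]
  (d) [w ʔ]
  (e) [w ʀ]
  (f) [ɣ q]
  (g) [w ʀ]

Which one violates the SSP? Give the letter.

(a) [n v f]: profile 3-2-2 — violates.
(b) [ð p]: profile 2-1 — obeys.
(c) [w h]: profile 5-2 — obeys.
(d) [w ʔ]: profile 5-1 — obeys.
(e) [w ʀ]: profile 5-4 — obeys.
(f) [ɣ q]: profile 2-1 — obeys.
(g) [w ʀ]: profile 5-4 — obeys.

a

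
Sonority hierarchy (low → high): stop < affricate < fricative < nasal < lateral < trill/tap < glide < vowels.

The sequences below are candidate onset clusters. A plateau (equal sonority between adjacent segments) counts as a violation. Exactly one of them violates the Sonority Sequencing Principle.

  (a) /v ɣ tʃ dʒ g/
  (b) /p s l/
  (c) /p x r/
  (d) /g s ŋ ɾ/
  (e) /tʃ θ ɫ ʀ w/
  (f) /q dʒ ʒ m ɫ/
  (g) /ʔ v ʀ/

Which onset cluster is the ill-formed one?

a

(a) sonority 3-3-2-2-1: ill-formed.
(b) sonority 1-3-5: well-formed.
(c) sonority 1-3-6: well-formed.
(d) sonority 1-3-4-6: well-formed.
(e) sonority 2-3-5-6-7: well-formed.
(f) sonority 1-2-3-4-5: well-formed.
(g) sonority 1-3-6: well-formed.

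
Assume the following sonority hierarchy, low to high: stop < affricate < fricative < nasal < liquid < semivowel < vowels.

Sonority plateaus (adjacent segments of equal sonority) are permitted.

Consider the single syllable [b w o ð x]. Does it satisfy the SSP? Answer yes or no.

Onset: /b/ is a stop (sonority 1), /w/ is a semivowel (sonority 6); then the nucleus /o/ (sonority 7).
Onset profile 1-6-7 — rises to the nucleus.
Coda: /ð/ is a fricative (sonority 3), /x/ is a fricative (sonority 3).
Coda profile 7-3-3 — falls from the nucleus.

yes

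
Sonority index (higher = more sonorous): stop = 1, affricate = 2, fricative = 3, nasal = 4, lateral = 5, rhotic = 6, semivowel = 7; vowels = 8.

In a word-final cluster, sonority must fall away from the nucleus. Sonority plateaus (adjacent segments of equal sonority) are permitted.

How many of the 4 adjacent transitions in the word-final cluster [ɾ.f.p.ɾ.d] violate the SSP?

1

/ɾ/ is a rhotic (sonority 6).
/f/ is a fricative (sonority 3).
/p/ is a stop (sonority 1).
/ɾ/ is a rhotic (sonority 6).
/d/ is a stop (sonority 1).
/ɾ/→/f/: 6→3 (falls) — ok.
/f/→/p/: 3→1 (falls) — ok.
/p/→/ɾ/: 1→6 (does not fall) — violation.
/ɾ/→/d/: 6→1 (falls) — ok.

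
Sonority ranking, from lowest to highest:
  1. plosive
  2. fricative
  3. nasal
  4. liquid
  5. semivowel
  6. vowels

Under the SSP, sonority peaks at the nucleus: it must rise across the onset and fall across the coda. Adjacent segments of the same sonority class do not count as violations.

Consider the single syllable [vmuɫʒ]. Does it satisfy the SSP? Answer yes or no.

yes

Onset: /v/ is a fricative (sonority 2), /m/ is a nasal (sonority 3); then the nucleus /u/ (sonority 6).
Onset profile 2-3-6 — rises to the nucleus.
Coda: /ɫ/ is a liquid (sonority 4), /ʒ/ is a fricative (sonority 2).
Coda profile 6-4-2 — falls from the nucleus.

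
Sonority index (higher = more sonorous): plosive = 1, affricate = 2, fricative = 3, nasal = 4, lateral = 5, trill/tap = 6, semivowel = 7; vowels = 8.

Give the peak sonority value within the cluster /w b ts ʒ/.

7

/w/: semivowel = 7.
/b/: plosive = 1.
/ts/: affricate = 2.
/ʒ/: fricative = 3.
The maximum is 7.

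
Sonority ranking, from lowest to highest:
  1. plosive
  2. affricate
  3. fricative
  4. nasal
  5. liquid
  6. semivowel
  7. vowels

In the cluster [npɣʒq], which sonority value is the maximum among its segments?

/n/ is a nasal (sonority 4).
/p/ is a plosive (sonority 1).
/ɣ/ is a fricative (sonority 3).
/ʒ/ is a fricative (sonority 3).
/q/ is a plosive (sonority 1).
The maximum is 4.

4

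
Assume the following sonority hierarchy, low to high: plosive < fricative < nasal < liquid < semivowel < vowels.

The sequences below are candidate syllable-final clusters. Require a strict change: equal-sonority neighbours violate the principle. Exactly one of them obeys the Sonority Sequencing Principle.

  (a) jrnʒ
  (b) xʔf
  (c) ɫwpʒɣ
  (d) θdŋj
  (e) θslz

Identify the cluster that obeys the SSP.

a

(a) jrnʒ: profile 5-4-3-2 — obeys.
(b) xʔf: profile 2-1-2 — violates.
(c) ɫwpʒɣ: profile 4-5-1-2-2 — violates.
(d) θdŋj: profile 2-1-3-5 — violates.
(e) θslz: profile 2-2-4-2 — violates.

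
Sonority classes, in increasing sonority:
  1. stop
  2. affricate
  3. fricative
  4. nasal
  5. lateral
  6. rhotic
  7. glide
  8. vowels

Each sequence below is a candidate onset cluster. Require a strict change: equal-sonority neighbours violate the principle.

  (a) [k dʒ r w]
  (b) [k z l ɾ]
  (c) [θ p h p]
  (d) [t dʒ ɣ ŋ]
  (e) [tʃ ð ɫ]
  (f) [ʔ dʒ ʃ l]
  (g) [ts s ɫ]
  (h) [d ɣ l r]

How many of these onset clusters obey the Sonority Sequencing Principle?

7

(a) sonority 1-2-6-7: well-formed.
(b) sonority 1-3-5-6: well-formed.
(c) sonority 3-1-3-1: ill-formed.
(d) sonority 1-2-3-4: well-formed.
(e) sonority 2-3-5: well-formed.
(f) sonority 1-2-3-5: well-formed.
(g) sonority 2-3-5: well-formed.
(h) sonority 1-3-5-6: well-formed.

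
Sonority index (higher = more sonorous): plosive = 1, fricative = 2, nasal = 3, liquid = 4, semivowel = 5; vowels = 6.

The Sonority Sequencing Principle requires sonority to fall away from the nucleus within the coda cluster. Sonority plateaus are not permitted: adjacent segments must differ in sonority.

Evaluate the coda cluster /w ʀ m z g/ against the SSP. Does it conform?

yes

/w/ — semivowel, sonority 5.
/ʀ/ — liquid, sonority 4.
/m/ — nasal, sonority 3.
/z/ — fricative, sonority 2.
/g/ — plosive, sonority 1.
The profile 5-4-3-2-1 strictly falls, so the coda cluster satisfies the SSP.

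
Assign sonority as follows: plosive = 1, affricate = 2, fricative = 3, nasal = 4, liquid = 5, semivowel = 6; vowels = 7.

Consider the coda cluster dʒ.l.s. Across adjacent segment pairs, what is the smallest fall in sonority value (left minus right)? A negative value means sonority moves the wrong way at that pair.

-3

/dʒ/: affricate = 2.
/l/: liquid = 5.
/s/: fricative = 3.
/dʒ/→/l/: change -3.
/l/→/s/: change +2.
Minimum = -3.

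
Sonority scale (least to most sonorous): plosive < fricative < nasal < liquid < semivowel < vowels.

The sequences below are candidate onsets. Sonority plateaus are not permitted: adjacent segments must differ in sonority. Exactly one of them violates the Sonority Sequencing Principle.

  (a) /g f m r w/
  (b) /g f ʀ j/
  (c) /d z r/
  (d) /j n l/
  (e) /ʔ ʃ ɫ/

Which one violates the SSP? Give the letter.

d

(a) sonority 1-2-3-4-5: well-formed.
(b) sonority 1-2-4-5: well-formed.
(c) sonority 1-2-4: well-formed.
(d) sonority 5-3-4: ill-formed.
(e) sonority 1-2-4: well-formed.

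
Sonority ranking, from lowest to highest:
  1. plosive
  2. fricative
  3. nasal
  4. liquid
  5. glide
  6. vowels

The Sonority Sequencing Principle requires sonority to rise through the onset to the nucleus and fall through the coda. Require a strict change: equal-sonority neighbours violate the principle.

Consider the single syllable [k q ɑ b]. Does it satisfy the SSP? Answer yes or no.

no

Onset: /k/ is a plosive (sonority 1), /q/ is a plosive (sonority 1); then the nucleus /ɑ/ (sonority 6).
Onset profile 1-1-6 — does not strictly rise throughout.
Coda: /b/ is a plosive (sonority 1).
Coda profile 6-1 — falls from the nucleus.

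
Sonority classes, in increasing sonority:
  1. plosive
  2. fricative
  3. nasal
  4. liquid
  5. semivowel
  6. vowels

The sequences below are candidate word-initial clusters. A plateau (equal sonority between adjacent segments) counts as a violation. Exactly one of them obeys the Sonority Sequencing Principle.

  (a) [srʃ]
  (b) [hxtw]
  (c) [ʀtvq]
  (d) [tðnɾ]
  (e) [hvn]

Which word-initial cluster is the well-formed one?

(a) 2-4-2 → violates
(b) 2-2-1-5 → violates
(c) 4-1-2-1 → violates
(d) 1-2-3-4 → obeys
(e) 2-2-3 → violates

d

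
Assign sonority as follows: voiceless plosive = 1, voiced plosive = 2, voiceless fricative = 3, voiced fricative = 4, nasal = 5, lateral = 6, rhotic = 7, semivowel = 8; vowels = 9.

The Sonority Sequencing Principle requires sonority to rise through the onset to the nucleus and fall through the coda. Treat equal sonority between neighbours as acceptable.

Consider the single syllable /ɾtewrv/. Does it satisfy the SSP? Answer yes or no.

no

Onset: /ɾ/ is a rhotic (sonority 7), /t/ is a voiceless plosive (sonority 1); then the nucleus /e/ (sonority 9).
Onset profile 7-1-9 — does not rise throughout.
Coda: /w/ is a semivowel (sonority 8), /r/ is a rhotic (sonority 7), /v/ is a voiced fricative (sonority 4).
Coda profile 9-8-7-4 — falls from the nucleus.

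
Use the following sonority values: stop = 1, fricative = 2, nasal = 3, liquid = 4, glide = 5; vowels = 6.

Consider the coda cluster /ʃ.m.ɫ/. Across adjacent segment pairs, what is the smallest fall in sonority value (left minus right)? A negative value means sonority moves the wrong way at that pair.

/ʃ/ is a fricative (sonority 2).
/m/ is a nasal (sonority 3).
/ɫ/ is a liquid (sonority 4).
/ʃ/→/m/: change -1.
/m/→/ɫ/: change -1.
Minimum = -1.

-1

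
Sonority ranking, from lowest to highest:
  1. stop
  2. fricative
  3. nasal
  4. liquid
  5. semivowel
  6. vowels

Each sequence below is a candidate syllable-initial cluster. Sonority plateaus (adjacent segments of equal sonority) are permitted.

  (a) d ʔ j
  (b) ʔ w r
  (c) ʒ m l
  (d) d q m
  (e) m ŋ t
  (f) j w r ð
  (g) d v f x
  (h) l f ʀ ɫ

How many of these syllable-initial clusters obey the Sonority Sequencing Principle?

(a) 1-1-5 → obeys
(b) 1-5-4 → violates
(c) 2-3-4 → obeys
(d) 1-1-3 → obeys
(e) 3-3-1 → violates
(f) 5-5-4-2 → violates
(g) 1-2-2-2 → obeys
(h) 4-2-4-4 → violates

4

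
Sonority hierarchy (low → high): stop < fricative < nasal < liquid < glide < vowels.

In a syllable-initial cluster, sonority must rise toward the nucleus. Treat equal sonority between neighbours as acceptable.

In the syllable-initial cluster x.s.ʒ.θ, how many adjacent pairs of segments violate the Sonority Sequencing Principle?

/x/ — fricative, sonority 2.
/s/ — fricative, sonority 2.
/ʒ/ — fricative, sonority 2.
/θ/ — fricative, sonority 2.
/x/→/s/: 2→2 (plateau, allowed) — ok.
/s/→/ʒ/: 2→2 (plateau, allowed) — ok.
/ʒ/→/θ/: 2→2 (plateau, allowed) — ok.

0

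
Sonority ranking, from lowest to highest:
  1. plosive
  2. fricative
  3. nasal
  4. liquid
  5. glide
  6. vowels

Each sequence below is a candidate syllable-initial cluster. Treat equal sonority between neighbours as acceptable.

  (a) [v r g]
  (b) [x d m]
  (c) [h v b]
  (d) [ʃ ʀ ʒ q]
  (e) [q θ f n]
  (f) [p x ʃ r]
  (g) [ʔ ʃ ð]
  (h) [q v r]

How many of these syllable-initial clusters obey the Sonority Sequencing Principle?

4

(a) [v r g]: profile 2-4-1 — violates.
(b) [x d m]: profile 2-1-3 — violates.
(c) [h v b]: profile 2-2-1 — violates.
(d) [ʃ ʀ ʒ q]: profile 2-4-2-1 — violates.
(e) [q θ f n]: profile 1-2-2-3 — obeys.
(f) [p x ʃ r]: profile 1-2-2-4 — obeys.
(g) [ʔ ʃ ð]: profile 1-2-2 — obeys.
(h) [q v r]: profile 1-2-4 — obeys.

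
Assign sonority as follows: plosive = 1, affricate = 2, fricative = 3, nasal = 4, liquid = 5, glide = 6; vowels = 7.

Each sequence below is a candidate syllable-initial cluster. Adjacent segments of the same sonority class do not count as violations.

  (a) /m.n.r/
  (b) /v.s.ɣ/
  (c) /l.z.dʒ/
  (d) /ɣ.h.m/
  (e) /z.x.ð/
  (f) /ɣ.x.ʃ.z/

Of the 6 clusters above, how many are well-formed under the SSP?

(a) /m.n.r/: profile 4-4-5 — obeys.
(b) /v.s.ɣ/: profile 3-3-3 — obeys.
(c) /l.z.dʒ/: profile 5-3-2 — violates.
(d) /ɣ.h.m/: profile 3-3-4 — obeys.
(e) /z.x.ð/: profile 3-3-3 — obeys.
(f) /ɣ.x.ʃ.z/: profile 3-3-3-3 — obeys.

5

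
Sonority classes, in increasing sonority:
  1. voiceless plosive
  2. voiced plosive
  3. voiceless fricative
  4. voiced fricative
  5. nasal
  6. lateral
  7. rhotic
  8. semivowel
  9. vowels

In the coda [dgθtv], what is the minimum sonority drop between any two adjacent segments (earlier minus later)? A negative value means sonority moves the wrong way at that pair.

-3

/d/ — voiced plosive, sonority 2.
/g/ — voiced plosive, sonority 2.
/θ/ — voiceless fricative, sonority 3.
/t/ — voiceless plosive, sonority 1.
/v/ — voiced fricative, sonority 4.
/d/→/g/: change +0.
/g/→/θ/: change -1.
/θ/→/t/: change +2.
/t/→/v/: change -3.
Minimum = -3.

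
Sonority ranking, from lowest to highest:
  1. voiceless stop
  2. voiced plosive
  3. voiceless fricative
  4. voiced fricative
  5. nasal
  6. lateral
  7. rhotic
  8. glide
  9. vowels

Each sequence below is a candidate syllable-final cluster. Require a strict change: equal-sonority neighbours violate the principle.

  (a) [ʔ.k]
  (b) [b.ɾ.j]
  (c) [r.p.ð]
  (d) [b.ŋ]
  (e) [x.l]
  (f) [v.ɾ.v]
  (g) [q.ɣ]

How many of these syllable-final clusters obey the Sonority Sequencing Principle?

(a) [ʔ.k]: profile 1-1 — violates.
(b) [b.ɾ.j]: profile 2-7-8 — violates.
(c) [r.p.ð]: profile 7-1-4 — violates.
(d) [b.ŋ]: profile 2-5 — violates.
(e) [x.l]: profile 3-6 — violates.
(f) [v.ɾ.v]: profile 4-7-4 — violates.
(g) [q.ɣ]: profile 1-4 — violates.

0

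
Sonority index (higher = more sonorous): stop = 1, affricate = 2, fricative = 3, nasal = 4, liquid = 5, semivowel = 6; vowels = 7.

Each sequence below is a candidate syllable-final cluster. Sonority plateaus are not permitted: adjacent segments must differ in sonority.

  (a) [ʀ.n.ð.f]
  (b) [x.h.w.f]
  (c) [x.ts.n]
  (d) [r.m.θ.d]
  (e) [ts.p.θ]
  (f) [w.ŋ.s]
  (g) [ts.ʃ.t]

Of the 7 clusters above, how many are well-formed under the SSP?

2

(a) [ʀ.n.ð.f]: profile 5-4-3-3 — violates.
(b) [x.h.w.f]: profile 3-3-6-3 — violates.
(c) [x.ts.n]: profile 3-2-4 — violates.
(d) [r.m.θ.d]: profile 5-4-3-1 — obeys.
(e) [ts.p.θ]: profile 2-1-3 — violates.
(f) [w.ŋ.s]: profile 6-4-3 — obeys.
(g) [ts.ʃ.t]: profile 2-3-1 — violates.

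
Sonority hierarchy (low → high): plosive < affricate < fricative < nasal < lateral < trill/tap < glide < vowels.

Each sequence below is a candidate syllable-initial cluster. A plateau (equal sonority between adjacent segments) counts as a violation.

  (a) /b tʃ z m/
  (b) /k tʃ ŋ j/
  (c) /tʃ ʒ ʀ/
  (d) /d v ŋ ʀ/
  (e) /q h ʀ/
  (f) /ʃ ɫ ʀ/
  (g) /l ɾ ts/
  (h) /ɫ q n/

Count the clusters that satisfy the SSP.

(a) /b tʃ z m/: profile 1-2-3-4 — obeys.
(b) /k tʃ ŋ j/: profile 1-2-4-7 — obeys.
(c) /tʃ ʒ ʀ/: profile 2-3-6 — obeys.
(d) /d v ŋ ʀ/: profile 1-3-4-6 — obeys.
(e) /q h ʀ/: profile 1-3-6 — obeys.
(f) /ʃ ɫ ʀ/: profile 3-5-6 — obeys.
(g) /l ɾ ts/: profile 5-6-2 — violates.
(h) /ɫ q n/: profile 5-1-4 — violates.

6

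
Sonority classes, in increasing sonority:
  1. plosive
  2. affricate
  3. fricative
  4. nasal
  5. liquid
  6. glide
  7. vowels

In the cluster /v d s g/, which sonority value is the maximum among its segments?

/v/: fricative = 3.
/d/: plosive = 1.
/s/: fricative = 3.
/g/: plosive = 1.
The maximum is 3.

3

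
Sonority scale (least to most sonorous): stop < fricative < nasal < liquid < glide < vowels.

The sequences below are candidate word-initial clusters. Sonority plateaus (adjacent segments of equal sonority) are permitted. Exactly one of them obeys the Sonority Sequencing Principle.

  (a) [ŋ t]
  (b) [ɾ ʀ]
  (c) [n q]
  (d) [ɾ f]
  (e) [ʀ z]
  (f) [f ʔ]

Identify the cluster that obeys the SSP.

(a) sonority 3-1: ill-formed.
(b) sonority 4-4: well-formed.
(c) sonority 3-1: ill-formed.
(d) sonority 4-2: ill-formed.
(e) sonority 4-2: ill-formed.
(f) sonority 2-1: ill-formed.

b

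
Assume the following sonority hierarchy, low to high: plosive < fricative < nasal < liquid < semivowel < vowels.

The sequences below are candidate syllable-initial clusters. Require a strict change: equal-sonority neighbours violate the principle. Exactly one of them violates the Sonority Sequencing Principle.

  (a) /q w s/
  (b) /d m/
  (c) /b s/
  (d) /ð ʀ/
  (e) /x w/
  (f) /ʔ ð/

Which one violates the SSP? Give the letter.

(a) sonority 1-5-2: ill-formed.
(b) sonority 1-3: well-formed.
(c) sonority 1-2: well-formed.
(d) sonority 2-4: well-formed.
(e) sonority 2-5: well-formed.
(f) sonority 1-2: well-formed.

a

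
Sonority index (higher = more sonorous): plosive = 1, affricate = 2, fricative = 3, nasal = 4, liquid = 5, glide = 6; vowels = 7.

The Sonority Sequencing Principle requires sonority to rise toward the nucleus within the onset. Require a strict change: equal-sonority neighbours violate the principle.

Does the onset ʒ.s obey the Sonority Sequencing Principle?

/ʒ/ — fricative, sonority 3.
/s/ — fricative, sonority 3.
The profile is 3-3. Between /ʒ/ (3) and /s/ (3) sonority does not rise, so the cluster violates the SSP.

no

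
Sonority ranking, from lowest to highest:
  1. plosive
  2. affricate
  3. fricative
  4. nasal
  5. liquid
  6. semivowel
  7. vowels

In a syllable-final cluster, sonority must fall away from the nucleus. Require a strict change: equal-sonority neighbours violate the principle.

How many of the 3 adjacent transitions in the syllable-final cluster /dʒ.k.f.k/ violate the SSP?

/dʒ/: affricate = 2.
/k/: plosive = 1.
/f/: fricative = 3.
/k/: plosive = 1.
/dʒ/→/k/: 2→1 (falls) — ok.
/k/→/f/: 1→3 (does not fall) — violation.
/f/→/k/: 3→1 (falls) — ok.

1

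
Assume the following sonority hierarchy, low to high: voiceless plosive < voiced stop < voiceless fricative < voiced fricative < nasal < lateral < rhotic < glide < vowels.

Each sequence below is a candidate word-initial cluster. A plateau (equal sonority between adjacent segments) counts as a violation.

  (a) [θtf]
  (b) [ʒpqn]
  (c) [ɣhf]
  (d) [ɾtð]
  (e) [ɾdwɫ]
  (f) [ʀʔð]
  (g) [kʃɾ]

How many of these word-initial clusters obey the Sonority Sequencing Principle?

1

(a) 3-1-3 → violates
(b) 4-1-1-5 → violates
(c) 4-3-3 → violates
(d) 7-1-4 → violates
(e) 7-2-8-6 → violates
(f) 7-1-4 → violates
(g) 1-3-7 → obeys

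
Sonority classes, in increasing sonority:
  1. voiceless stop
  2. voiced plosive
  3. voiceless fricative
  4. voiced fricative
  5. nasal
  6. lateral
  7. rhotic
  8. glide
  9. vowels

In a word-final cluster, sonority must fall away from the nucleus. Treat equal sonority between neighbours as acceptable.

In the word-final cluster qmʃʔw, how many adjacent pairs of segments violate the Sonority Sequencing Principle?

2

/q/ is a voiceless stop (sonority 1).
/m/ is a nasal (sonority 5).
/ʃ/ is a voiceless fricative (sonority 3).
/ʔ/ is a voiceless stop (sonority 1).
/w/ is a glide (sonority 8).
/q/→/m/: 1→5 (does not fall) — violation.
/m/→/ʃ/: 5→3 (falls) — ok.
/ʃ/→/ʔ/: 3→1 (falls) — ok.
/ʔ/→/w/: 1→8 (does not fall) — violation.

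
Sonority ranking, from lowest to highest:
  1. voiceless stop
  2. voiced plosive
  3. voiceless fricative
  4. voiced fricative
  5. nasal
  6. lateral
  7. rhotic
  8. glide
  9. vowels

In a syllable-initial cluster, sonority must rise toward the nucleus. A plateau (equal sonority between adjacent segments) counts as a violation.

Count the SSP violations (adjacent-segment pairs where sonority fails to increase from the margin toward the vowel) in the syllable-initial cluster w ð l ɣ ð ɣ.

/w/: glide = 8.
/ð/: voiced fricative = 4.
/l/: lateral = 6.
/ɣ/: voiced fricative = 4.
/ð/: voiced fricative = 4.
/ɣ/: voiced fricative = 4.
/w/→/ð/: 8→4 (does not rise) — violation.
/ð/→/l/: 4→6 (rises) — ok.
/l/→/ɣ/: 6→4 (does not rise) — violation.
/ɣ/→/ð/: 4→4 (plateau) — violation.
/ð/→/ɣ/: 4→4 (plateau) — violation.

4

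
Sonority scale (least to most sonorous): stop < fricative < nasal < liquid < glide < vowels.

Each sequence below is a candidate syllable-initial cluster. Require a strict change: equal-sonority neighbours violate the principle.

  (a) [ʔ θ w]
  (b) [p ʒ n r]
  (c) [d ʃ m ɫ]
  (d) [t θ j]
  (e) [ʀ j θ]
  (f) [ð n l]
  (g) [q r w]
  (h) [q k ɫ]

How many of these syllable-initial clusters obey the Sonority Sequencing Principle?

6

(a) 1-2-5 → obeys
(b) 1-2-3-4 → obeys
(c) 1-2-3-4 → obeys
(d) 1-2-5 → obeys
(e) 4-5-2 → violates
(f) 2-3-4 → obeys
(g) 1-4-5 → obeys
(h) 1-1-4 → violates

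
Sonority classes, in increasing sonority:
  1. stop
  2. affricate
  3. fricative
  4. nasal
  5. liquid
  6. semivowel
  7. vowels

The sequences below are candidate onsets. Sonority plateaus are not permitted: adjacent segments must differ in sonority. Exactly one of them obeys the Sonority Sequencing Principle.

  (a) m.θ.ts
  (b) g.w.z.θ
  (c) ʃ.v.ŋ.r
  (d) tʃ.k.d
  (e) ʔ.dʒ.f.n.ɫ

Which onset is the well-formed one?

(a) sonority 4-3-2: ill-formed.
(b) sonority 1-6-3-3: ill-formed.
(c) sonority 3-3-4-5: ill-formed.
(d) sonority 2-1-1: ill-formed.
(e) sonority 1-2-3-4-5: well-formed.

e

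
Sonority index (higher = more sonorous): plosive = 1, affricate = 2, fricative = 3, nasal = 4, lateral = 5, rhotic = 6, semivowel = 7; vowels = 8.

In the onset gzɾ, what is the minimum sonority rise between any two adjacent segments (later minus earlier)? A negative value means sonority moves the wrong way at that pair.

2

/g/ is a plosive (sonority 1).
/z/ is a fricative (sonority 3).
/ɾ/ is a rhotic (sonority 6).
/g/→/z/: change +2.
/z/→/ɾ/: change +3.
Minimum = 2.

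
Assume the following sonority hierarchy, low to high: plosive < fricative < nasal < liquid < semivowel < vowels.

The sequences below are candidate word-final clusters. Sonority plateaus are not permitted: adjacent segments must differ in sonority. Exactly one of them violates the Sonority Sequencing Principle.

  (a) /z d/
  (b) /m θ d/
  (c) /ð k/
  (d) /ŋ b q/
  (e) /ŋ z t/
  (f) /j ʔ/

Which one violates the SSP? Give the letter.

(a) sonority 2-1: well-formed.
(b) sonority 3-2-1: well-formed.
(c) sonority 2-1: well-formed.
(d) sonority 3-1-1: ill-formed.
(e) sonority 3-2-1: well-formed.
(f) sonority 5-1: well-formed.

d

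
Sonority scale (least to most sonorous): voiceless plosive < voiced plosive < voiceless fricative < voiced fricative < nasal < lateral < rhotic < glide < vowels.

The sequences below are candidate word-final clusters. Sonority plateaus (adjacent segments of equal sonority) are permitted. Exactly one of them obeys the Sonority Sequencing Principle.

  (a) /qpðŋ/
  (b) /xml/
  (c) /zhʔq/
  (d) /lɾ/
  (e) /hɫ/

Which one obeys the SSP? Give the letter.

c

(a) sonority 1-1-4-5: ill-formed.
(b) sonority 3-5-6: ill-formed.
(c) sonority 4-3-1-1: well-formed.
(d) sonority 6-7: ill-formed.
(e) sonority 3-6: ill-formed.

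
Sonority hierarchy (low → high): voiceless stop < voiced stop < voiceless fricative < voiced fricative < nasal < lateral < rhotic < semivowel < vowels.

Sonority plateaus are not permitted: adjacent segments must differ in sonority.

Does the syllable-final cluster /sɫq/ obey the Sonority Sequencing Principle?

/s/: voiceless fricative = 3.
/ɫ/: lateral = 6.
/q/: voiceless stop = 1.
The profile is 3-6-1. Between /s/ (3) and /ɫ/ (6) sonority does not fall, so the cluster violates the SSP.

no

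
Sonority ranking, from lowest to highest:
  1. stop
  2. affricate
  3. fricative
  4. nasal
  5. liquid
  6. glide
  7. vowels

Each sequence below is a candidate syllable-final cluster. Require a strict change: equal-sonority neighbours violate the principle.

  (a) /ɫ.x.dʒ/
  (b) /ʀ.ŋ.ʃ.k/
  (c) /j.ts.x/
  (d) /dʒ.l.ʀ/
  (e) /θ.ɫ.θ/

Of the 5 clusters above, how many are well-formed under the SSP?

2

(a) sonority 5-3-2: well-formed.
(b) sonority 5-4-3-1: well-formed.
(c) sonority 6-2-3: ill-formed.
(d) sonority 2-5-5: ill-formed.
(e) sonority 3-5-3: ill-formed.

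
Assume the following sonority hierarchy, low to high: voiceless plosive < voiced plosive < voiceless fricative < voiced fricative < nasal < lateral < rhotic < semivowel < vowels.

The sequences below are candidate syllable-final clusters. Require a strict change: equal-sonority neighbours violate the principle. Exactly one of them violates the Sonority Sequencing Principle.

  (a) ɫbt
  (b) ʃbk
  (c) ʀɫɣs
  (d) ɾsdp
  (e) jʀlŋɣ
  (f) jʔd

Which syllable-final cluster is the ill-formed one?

(a) sonority 6-2-1: well-formed.
(b) sonority 3-2-1: well-formed.
(c) sonority 7-6-4-3: well-formed.
(d) sonority 7-3-2-1: well-formed.
(e) sonority 8-7-6-5-4: well-formed.
(f) sonority 8-1-2: ill-formed.

f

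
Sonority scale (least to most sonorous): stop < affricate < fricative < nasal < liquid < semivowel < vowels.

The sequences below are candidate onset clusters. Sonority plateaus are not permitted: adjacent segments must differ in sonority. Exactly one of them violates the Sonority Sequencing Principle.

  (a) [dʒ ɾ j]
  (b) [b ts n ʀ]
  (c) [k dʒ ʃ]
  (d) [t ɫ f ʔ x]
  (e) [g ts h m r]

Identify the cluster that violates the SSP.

(a) [dʒ ɾ j]: profile 2-5-6 — obeys.
(b) [b ts n ʀ]: profile 1-2-4-5 — obeys.
(c) [k dʒ ʃ]: profile 1-2-3 — obeys.
(d) [t ɫ f ʔ x]: profile 1-5-3-1-3 — violates.
(e) [g ts h m r]: profile 1-2-3-4-5 — obeys.

d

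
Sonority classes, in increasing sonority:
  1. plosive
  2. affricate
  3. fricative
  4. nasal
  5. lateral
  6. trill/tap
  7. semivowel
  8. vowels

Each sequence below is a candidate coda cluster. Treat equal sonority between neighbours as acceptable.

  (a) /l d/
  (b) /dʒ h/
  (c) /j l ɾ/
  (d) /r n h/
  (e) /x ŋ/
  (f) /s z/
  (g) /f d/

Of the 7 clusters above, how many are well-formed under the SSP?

(a) 5-1 → obeys
(b) 2-3 → violates
(c) 7-5-6 → violates
(d) 6-4-3 → obeys
(e) 3-4 → violates
(f) 3-3 → obeys
(g) 3-1 → obeys

4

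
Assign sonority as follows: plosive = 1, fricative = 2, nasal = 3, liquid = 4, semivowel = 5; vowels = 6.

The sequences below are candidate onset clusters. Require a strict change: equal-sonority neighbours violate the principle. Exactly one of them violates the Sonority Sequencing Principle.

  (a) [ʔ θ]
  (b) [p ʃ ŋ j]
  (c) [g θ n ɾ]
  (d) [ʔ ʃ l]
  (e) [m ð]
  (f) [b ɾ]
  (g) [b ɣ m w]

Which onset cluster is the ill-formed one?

e

(a) [ʔ θ]: profile 1-2 — obeys.
(b) [p ʃ ŋ j]: profile 1-2-3-5 — obeys.
(c) [g θ n ɾ]: profile 1-2-3-4 — obeys.
(d) [ʔ ʃ l]: profile 1-2-4 — obeys.
(e) [m ð]: profile 3-2 — violates.
(f) [b ɾ]: profile 1-4 — obeys.
(g) [b ɣ m w]: profile 1-2-3-5 — obeys.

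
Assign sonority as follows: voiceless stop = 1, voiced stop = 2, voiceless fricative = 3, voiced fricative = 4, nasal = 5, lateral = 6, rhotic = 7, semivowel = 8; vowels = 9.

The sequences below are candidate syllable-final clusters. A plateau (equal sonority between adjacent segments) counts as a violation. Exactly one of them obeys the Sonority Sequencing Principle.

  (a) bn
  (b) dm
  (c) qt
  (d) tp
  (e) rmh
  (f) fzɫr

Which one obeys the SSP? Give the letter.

(a) 2-5 → violates
(b) 2-5 → violates
(c) 1-1 → violates
(d) 1-1 → violates
(e) 7-5-3 → obeys
(f) 3-4-6-7 → violates

e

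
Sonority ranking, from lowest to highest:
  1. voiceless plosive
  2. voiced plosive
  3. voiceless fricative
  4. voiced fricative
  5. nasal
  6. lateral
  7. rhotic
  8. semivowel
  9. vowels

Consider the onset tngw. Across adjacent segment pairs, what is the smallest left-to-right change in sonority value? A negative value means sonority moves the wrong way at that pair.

/t/ — voiceless plosive, sonority 1.
/n/ — nasal, sonority 5.
/g/ — voiced plosive, sonority 2.
/w/ — semivowel, sonority 8.
/t/→/n/: change +4.
/n/→/g/: change -3.
/g/→/w/: change +6.
Minimum = -3.

-3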